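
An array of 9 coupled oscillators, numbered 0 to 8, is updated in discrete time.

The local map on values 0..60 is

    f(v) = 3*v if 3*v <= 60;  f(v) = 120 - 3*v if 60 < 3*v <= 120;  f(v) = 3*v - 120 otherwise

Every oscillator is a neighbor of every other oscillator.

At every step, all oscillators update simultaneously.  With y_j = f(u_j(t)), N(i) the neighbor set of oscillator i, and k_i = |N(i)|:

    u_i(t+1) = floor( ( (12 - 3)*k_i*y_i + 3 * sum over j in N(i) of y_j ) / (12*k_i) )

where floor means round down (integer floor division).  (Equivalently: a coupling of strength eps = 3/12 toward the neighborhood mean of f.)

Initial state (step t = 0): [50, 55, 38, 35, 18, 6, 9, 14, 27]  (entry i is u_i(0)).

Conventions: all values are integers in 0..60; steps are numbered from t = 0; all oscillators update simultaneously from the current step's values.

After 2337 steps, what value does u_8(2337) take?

Answer: u_8(2337) = 45
Key observation: The state at step 21, [45, 45, 45, 28, 45, 28, 45, 28, 45], reappears at step 23: the system is in a cycle of period 2 from step 21 on.  Therefore the state at step 2337 equals the state at step 21 + ((2337 - 21) mod 2) = 21, which is [45, 45, 45, 28, 45, 28, 45, 28, 45].

Derivation:
t=0: [50, 55, 38, 35, 18, 6, 9, 14, 27]
t=1: [30, 40, 12, 19, 47, 21, 28, 38, 36]
t=2: [29, 7, 33, 48, 23, 48, 33, 12, 16]
t=3: [32, 23, 23, 25, 45, 25, 23, 34, 43]
t=4: [26, 46, 46, 42, 20, 42, 46, 22, 16]
t=5: [38, 21, 21, 12, 51, 12, 21, 47, 42]
t=6: [13, 50, 50, 35, 33, 35, 50, 24, 13]
t=7: [36, 29, 29, 19, 23, 19, 29, 42, 36]
t=8: [17, 32, 32, 50, 45, 50, 32, 13, 17]
t=9: [45, 26, 26, 30, 19, 30, 26, 37, 45]
t=10: [19, 39, 39, 30, 49, 30, 39, 15, 19]
t=11: [48, 10, 10, 29, 27, 29, 10, 40, 48]
t=12: [24, 29, 29, 31, 35, 31, 29, 7, 24]
t=13: [43, 32, 32, 28, 19, 28, 32, 24, 43]
t=14: [14, 25, 25, 34, 49, 34, 25, 42, 14]
t=15: [39, 41, 41, 21, 28, 21, 41, 13, 39]
t=16: [8, 8, 8, 47, 32, 47, 8, 34, 8]
t=17: [23, 23, 23, 21, 23, 21, 23, 19, 23]
t=18: [51, 51, 51, 55, 51, 55, 51, 55, 51]
t=19: [34, 34, 34, 42, 34, 42, 34, 42, 34]
t=20: [16, 16, 16, 8, 16, 8, 16, 8, 16]
t=21: [45, 45, 45, 28, 45, 28, 45, 28, 45]
t=22: [16, 16, 16, 32, 16, 32, 16, 32, 16]
t=23: [45, 45, 45, 28, 45, 28, 45, 28, 45]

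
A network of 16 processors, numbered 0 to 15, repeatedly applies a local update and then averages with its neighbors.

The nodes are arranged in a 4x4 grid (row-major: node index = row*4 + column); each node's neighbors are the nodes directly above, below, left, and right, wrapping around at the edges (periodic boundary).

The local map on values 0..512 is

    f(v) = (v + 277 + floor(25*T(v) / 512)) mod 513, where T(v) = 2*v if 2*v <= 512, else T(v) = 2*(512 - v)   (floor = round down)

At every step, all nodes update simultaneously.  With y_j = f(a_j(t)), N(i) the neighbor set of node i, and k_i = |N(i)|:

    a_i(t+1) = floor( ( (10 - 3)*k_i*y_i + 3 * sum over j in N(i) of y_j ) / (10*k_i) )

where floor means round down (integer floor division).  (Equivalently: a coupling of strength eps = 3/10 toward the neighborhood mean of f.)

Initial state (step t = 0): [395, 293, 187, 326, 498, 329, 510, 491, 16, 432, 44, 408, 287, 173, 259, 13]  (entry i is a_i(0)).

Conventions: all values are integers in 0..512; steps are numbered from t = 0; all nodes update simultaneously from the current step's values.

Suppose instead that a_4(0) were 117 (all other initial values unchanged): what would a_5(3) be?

Answer: a_5(3) = 196
Key observation: This trace re-runs the system from the modified initial state.

Derivation:
t=0: [395, 293, 187, 326, 117, 329, 510, 491, 16, 432, 44, 408, 287, 173, 259, 13]
t=1: [168, 146, 375, 165, 345, 149, 279, 252, 270, 231, 280, 214, 141, 356, 150, 234]
t=2: [431, 395, 211, 371, 162, 356, 97, 114, 121, 64, 123, 371, 352, 193, 336, 152]
t=3: [209, 218, 416, 220, 403, 196, 377, 366, 367, 351, 363, 228, 207, 398, 220, 350]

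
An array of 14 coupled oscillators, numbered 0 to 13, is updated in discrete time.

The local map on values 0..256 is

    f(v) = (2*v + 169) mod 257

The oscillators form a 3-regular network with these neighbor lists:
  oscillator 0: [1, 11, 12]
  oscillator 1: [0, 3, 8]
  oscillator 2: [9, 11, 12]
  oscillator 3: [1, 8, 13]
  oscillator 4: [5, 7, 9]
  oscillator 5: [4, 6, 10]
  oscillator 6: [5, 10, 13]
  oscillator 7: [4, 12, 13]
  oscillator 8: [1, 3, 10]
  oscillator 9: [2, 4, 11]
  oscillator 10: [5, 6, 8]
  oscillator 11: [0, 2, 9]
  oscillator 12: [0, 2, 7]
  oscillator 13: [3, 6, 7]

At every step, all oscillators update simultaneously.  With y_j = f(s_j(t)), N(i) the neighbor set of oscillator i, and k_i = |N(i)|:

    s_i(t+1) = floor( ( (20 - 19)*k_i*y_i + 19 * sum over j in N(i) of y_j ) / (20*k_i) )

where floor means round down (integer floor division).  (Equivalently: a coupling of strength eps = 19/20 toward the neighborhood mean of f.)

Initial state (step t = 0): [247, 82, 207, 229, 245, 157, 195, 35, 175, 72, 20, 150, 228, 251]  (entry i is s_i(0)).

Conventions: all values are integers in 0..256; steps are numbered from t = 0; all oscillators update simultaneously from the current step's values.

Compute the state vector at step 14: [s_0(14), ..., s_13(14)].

Answer: [141, 106, 189, 95, 144, 123, 138, 163, 132, 128, 84, 95, 77, 170]

Derivation:
t=0: [247, 82, 207, 229, 245, 157, 195, 35, 175, 72, 20, 150, 228, 251]
t=1: [133, 88, 123, 81, 172, 137, 189, 142, 126, 137, 97, 97, 150, 133]
t=2: [137, 136, 167, 139, 192, 134, 150, 214, 93, 173, 126, 170, 179, 104]
t=3: [151, 159, 96, 136, 85, 140, 157, 58, 175, 170, 163, 149, 163, 159]
t=4: [225, 139, 226, 156, 153, 182, 220, 175, 206, 138, 145, 191, 121, 150]
t=5: [125, 134, 125, 159, 78, 164, 141, 185, 198, 124, 67, 128, 76, 113]
t=6: [138, 149, 132, 128, 137, 109, 143, 86, 146, 134, 155, 161, 113, 149]
t=7: [193, 187, 183, 206, 134, 198, 187, 173, 200, 197, 179, 183, 148, 153]
t=8: [83, 53, 89, 98, 40, 72, 90, 191, 37, 72, 43, 36, 30, 41]
t=9: [158, 136, 171, 167, 59, 191, 182, 232, 132, 186, 136, 82, 76, 87]
t=10: [114, 215, 65, 153, 59, 75, 98, 62, 203, 115, 82, 164, 193, 125]
t=11: [122, 136, 136, 108, 77, 70, 100, 75, 123, 105, 76, 114, 71, 122]
t=12: [127, 149, 109, 164, 78, 79, 91, 90, 126, 129, 105, 153, 130, 103]
t=13: [198, 191, 183, 167, 108, 93, 102, 117, 189, 140, 109, 158, 131, 140]
t=14: [141, 106, 189, 95, 144, 123, 138, 163, 132, 128, 84, 95, 77, 170]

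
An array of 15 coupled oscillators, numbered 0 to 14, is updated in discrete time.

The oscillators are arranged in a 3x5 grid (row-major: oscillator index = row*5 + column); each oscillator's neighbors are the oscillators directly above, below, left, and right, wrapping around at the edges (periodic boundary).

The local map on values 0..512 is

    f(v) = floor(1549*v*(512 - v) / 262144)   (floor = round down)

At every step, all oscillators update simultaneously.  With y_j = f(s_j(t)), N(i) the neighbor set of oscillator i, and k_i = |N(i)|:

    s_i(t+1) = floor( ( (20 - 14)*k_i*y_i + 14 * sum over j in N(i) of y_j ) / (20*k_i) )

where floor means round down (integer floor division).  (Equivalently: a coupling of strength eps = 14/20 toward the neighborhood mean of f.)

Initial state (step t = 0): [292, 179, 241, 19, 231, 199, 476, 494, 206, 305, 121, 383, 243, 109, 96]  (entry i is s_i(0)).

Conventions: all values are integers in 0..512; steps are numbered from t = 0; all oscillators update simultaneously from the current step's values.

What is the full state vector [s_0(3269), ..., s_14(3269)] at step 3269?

Simulating step by step:
t=0: [292, 179, 241, 19, 231, 199, 476, 494, 206, 305, 121, 383, 243, 109, 96]
t=1: [355, 307, 263, 261, 297, 308, 216, 233, 240, 349, 306, 282, 288, 261, 296]
t=2: [359, 369, 382, 384, 363, 358, 377, 382, 376, 365, 367, 377, 383, 383, 370]
t=3: [319, 306, 295, 297, 312, 317, 305, 295, 299, 314, 314, 302, 293, 296, 310]
t=4: [366, 372, 376, 375, 368, 366, 372, 376, 375, 368, 367, 373, 377, 375, 369]
t=5: [313, 307, 302, 304, 311, 313, 307, 302, 304, 311, 312, 306, 302, 303, 310]
t=6: [368, 371, 373, 372, 369, 368, 371, 373, 372, 369, 369, 371, 373, 372, 370]
t=7: [311, 309, 306, 307, 310, 311, 309, 306, 307, 310, 311, 308, 306, 307, 310]
t=8: [369, 370, 371, 371, 370, 369, 370, 371, 371, 370, 369, 370, 371, 371, 370]
t=9: [310, 310, 309, 309, 310, 310, 310, 309, 309, 310, 310, 310, 309, 309, 310]
t=10: [370, 370, 370, 370, 370, 370, 370, 370, 370, 370, 370, 370, 370, 370, 370]
t=11: [310, 310, 310, 310, 310, 310, 310, 310, 310, 310, 310, 310, 310, 310, 310]
t=12: [370, 370, 370, 370, 370, 370, 370, 370, 370, 370, 370, 370, 370, 370, 370]

Answer: [310, 310, 310, 310, 310, 310, 310, 310, 310, 310, 310, 310, 310, 310, 310]
Key observation: The state at step 10, [370, 370, 370, 370, 370, 370, 370, 370, 370, 370, 370, 370, 370, 370, 370], reappears at step 12: the system is in a cycle of period 2 from step 10 on.  Therefore the state at step 3269 equals the state at step 10 + ((3269 - 10) mod 2) = 11, which is [310, 310, 310, 310, 310, 310, 310, 310, 310, 310, 310, 310, 310, 310, 310].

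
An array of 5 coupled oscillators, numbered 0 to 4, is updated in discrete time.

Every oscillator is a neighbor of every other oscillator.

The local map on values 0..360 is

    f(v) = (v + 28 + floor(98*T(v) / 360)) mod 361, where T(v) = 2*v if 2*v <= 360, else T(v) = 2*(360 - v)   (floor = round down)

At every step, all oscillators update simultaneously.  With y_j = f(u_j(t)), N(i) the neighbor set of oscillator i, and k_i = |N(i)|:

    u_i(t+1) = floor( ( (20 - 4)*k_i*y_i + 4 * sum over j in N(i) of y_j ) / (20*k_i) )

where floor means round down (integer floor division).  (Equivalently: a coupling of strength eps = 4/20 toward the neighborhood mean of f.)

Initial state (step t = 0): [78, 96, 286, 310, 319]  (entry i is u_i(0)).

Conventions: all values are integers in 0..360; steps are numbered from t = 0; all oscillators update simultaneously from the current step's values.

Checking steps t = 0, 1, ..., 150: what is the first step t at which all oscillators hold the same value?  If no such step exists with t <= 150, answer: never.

Answer: never
Key observation: The state at step 26 reappears at step 31 — the system is in a cycle of period 5 from step 26 on.  No step 0..31 is synchronized, and the cycle repeats forever, so no step up to 150 (or ever) has all oscillators equal.

Derivation:
t=0: [78, 96, 286, 310, 319]  (not all equal)
t=1: [145, 166, 300, 37, 40]  (not all equal)
t=2: [241, 266, 323, 117, 120]  (not all equal)
t=3: [305, 314, 62, 211, 215]  (not all equal)
t=4: [39, 43, 130, 278, 279]  (not all equal)
t=5: [121, 126, 226, 318, 318]  (not all equal)
t=6: [199, 205, 283, 44, 44]  (not all equal)
t=7: [294, 296, 322, 129, 129]  (not all equal)
t=8: [326, 327, 65, 229, 229]  (not all equal)
t=9: [48, 48, 136, 286, 286]  (not all equal)
t=10: [134, 134, 236, 323, 323]  (not all equal)
t=11: [216, 216, 289, 48, 48]  (not all equal)
t=12: [301, 301, 326, 136, 136]  (not all equal)
t=13: [24, 24, 32, 202, 202]  (not all equal)
t=14: [90, 90, 99, 278, 278]  (not all equal)
t=15: [185, 185, 195, 323, 323]  (not all equal)
t=16: [278, 278, 281, 54, 54]  (not all equal)
t=17: [326, 326, 327, 146, 146]  (not all equal)
t=18: [35, 35, 35, 216, 216]  (not all equal)
t=19: [106, 106, 106, 286, 286]  (not all equal)
t=20: [207, 207, 207, 329, 329]  (not all equal)
t=21: [287, 287, 287, 57, 57]  (not all equal)
t=22: [330, 330, 330, 151, 151]  (not all equal)
t=23: [37, 37, 37, 223, 223]  (not all equal)
t=24: [109, 109, 109, 289, 289]  (not all equal)
t=25: [211, 211, 211, 331, 331]  (not all equal)
t=26: [289, 289, 289, 59, 59]  (not all equal)
t=27: [331, 331, 331, 154, 154]  (not all equal)
t=28: [38, 38, 38, 227, 227]  (not all equal)
t=29: [110, 110, 110, 290, 290]  (not all equal)
t=30: [212, 212, 212, 332, 332]  (not all equal)
t=31: [289, 289, 289, 59, 59]  (not all equal)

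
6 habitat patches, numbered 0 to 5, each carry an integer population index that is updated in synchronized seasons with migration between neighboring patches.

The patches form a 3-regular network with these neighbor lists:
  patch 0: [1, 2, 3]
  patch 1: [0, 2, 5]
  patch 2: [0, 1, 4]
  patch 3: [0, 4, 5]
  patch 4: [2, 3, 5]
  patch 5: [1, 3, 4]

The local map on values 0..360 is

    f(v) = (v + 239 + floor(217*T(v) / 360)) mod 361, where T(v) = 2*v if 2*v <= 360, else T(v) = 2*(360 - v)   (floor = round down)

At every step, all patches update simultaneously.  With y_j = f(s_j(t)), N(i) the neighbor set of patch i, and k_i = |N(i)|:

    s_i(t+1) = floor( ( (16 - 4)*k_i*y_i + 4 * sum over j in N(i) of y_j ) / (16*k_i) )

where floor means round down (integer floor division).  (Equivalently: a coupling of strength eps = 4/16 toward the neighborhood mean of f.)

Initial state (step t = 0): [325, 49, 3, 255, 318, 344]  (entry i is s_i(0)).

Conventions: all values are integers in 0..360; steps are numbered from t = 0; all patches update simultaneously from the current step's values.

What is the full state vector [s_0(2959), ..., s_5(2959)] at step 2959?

Answer: [258, 258, 258, 258, 258, 258]
Key observation: The state at step 4, [258, 258, 258, 258, 258, 258], reappears at step 5: the system is in a cycle of period 1 from step 4 on.  Therefore the state at step 2959 equals the state at step 4 + ((2959 - 4) mod 1) = 4, which is [258, 258, 258, 258, 258, 258].

Derivation:
t=0: [325, 49, 3, 255, 318, 344]
t=1: [254, 321, 253, 255, 246, 251]
t=2: [257, 249, 258, 259, 260, 258]
t=3: [258, 259, 258, 258, 258, 258]
t=4: [258, 258, 258, 258, 258, 258]
t=5: [258, 258, 258, 258, 258, 258]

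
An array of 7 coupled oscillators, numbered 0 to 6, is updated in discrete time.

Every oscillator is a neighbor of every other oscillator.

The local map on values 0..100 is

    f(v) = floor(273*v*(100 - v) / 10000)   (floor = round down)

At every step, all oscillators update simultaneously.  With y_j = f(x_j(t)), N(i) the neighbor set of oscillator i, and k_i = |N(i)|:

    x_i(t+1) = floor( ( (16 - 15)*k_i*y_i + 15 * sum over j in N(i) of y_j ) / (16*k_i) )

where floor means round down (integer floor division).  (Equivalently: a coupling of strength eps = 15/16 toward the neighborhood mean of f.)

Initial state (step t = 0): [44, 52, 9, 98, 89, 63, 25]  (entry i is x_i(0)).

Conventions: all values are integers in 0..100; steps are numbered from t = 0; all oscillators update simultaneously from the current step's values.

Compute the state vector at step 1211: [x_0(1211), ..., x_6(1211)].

Simulating step by step:
t=0: [44, 52, 9, 98, 89, 63, 25]
t=1: [40, 40, 45, 46, 44, 41, 42]
t=2: [66, 66, 66, 66, 66, 66, 66]
t=3: [61, 61, 61, 61, 61, 61, 61]
t=4: [64, 64, 64, 64, 64, 64, 64]
t=5: [62, 62, 62, 62, 62, 62, 62]
t=6: [64, 64, 64, 64, 64, 64, 64]

Answer: [62, 62, 62, 62, 62, 62, 62]
Key observation: The state at step 4, [64, 64, 64, 64, 64, 64, 64], reappears at step 6: the system is in a cycle of period 2 from step 4 on.  Therefore the state at step 1211 equals the state at step 4 + ((1211 - 4) mod 2) = 5, which is [62, 62, 62, 62, 62, 62, 62].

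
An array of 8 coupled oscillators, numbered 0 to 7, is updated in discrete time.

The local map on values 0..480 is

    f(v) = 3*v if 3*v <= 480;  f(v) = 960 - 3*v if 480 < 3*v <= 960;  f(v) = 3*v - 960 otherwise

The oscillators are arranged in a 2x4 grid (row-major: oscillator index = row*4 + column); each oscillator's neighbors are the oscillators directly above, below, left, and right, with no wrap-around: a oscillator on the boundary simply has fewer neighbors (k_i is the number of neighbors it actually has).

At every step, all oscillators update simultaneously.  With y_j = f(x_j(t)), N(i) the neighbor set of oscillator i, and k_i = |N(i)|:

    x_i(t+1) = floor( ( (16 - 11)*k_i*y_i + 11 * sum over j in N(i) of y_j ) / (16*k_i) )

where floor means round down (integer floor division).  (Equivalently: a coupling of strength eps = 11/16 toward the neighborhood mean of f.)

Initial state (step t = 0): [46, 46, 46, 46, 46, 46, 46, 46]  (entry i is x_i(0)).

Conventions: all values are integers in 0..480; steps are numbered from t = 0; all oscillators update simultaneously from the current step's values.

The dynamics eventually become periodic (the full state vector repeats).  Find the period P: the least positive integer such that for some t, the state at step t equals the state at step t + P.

Answer: 8
Key observation: The state at step 1, [138, 138, 138, 138, 138, 138, 138, 138], reappears at step 9 — and no state repeats earlier — so the cycle the system enters has period 8.

Derivation:
t=0: [46, 46, 46, 46, 46, 46, 46, 46]
t=1: [138, 138, 138, 138, 138, 138, 138, 138]
t=2: [414, 414, 414, 414, 414, 414, 414, 414]
t=3: [282, 282, 282, 282, 282, 282, 282, 282]
t=4: [114, 114, 114, 114, 114, 114, 114, 114]
t=5: [342, 342, 342, 342, 342, 342, 342, 342]
t=6: [66, 66, 66, 66, 66, 66, 66, 66]
t=7: [198, 198, 198, 198, 198, 198, 198, 198]
t=8: [366, 366, 366, 366, 366, 366, 366, 366]
t=9: [138, 138, 138, 138, 138, 138, 138, 138]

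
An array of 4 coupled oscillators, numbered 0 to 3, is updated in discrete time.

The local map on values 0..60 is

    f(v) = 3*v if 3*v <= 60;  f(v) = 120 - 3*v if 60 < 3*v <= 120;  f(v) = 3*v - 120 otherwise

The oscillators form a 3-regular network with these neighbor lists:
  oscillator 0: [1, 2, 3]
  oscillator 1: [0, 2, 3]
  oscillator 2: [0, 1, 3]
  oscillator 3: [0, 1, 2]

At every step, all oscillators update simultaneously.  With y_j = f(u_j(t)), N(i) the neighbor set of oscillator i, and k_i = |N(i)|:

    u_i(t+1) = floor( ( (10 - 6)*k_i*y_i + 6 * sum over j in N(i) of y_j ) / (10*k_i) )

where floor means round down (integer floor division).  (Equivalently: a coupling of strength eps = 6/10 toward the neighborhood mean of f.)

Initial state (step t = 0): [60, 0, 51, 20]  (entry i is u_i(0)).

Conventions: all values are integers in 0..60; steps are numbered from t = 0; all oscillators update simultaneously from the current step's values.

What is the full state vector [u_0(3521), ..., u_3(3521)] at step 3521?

Simulating step by step:
t=0: [60, 0, 51, 20]
t=1: [42, 30, 37, 42]
t=2: [11, 16, 12, 11]
t=3: [36, 39, 37, 36]
t=4: [9, 7, 9, 9]
t=5: [25, 24, 25, 25]
t=6: [45, 46, 45, 45]
t=7: [15, 16, 15, 15]
t=8: [45, 46, 45, 45]

Answer: [15, 16, 15, 15]
Key observation: The state at step 6, [45, 46, 45, 45], reappears at step 8: the system is in a cycle of period 2 from step 6 on.  Therefore the state at step 3521 equals the state at step 6 + ((3521 - 6) mod 2) = 7, which is [15, 16, 15, 15].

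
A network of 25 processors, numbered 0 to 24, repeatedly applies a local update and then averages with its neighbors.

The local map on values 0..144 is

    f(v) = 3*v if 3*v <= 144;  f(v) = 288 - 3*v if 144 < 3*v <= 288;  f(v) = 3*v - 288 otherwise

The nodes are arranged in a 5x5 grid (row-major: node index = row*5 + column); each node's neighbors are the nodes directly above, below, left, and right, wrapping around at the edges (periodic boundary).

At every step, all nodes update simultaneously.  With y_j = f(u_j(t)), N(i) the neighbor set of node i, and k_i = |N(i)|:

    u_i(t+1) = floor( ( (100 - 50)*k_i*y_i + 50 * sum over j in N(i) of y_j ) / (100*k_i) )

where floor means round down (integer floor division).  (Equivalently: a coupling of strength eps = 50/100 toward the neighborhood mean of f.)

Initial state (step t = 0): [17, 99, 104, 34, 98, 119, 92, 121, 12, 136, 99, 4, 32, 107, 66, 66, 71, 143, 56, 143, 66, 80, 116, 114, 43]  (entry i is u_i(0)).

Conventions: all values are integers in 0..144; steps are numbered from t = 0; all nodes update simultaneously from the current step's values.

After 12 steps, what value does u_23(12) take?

Simulating step by step:
t=0: [17, 99, 104, 34, 98, 119, 92, 121, 12, 136, 99, 4, 32, 107, 66, 66, 71, 143, 56, 143, 66, 80, 116, 114, 43]
t=1: [47, 21, 42, 66, 53, 58, 26, 58, 59, 85, 37, 30, 80, 59, 82, 84, 73, 114, 106, 124, 84, 53, 63, 78, 100]
t=2: [113, 90, 108, 97, 99, 102, 86, 102, 99, 66, 90, 83, 70, 84, 63, 55, 73, 57, 52, 57, 57, 97, 94, 55, 43]
t=3: [45, 24, 23, 23, 38, 32, 26, 28, 22, 61, 43, 43, 65, 57, 82, 101, 69, 94, 115, 118, 96, 27, 37, 95, 110]
t=4: [102, 81, 76, 66, 100, 103, 86, 80, 79, 92, 99, 112, 88, 90, 73, 42, 69, 45, 52, 52, 34, 73, 75, 36, 43]
t=5: [31, 44, 60, 73, 37, 19, 35, 44, 46, 25, 37, 42, 43, 43, 55, 103, 87, 105, 115, 123, 93, 70, 78, 105, 108]
t=6: [85, 114, 102, 82, 89, 76, 108, 126, 119, 91, 96, 109, 116, 120, 111, 39, 45, 46, 61, 70, 33, 66, 57, 40, 46]
t=7: [45, 49, 46, 49, 39, 40, 48, 67, 61, 31, 32, 48, 72, 70, 43, 97, 115, 121, 103, 89, 96, 95, 104, 110, 108]
t=8: [114, 123, 118, 120, 109, 118, 133, 100, 102, 105, 97, 118, 84, 79, 100, 23, 56, 59, 37, 34, 22, 29, 44, 48, 40]
t=9: [58, 80, 70, 69, 53, 57, 83, 34, 29, 30, 28, 66, 48, 47, 28, 70, 101, 105, 106, 90, 74, 93, 117, 126, 103]
t=10: [102, 54, 75, 88, 102, 99, 64, 94, 95, 97, 88, 80, 117, 113, 83, 61, 33, 45, 49, 35, 60, 28, 57, 69, 48]
t=11: [41, 95, 65, 32, 32, 22, 71, 31, 12, 10, 37, 59, 61, 56, 42, 94, 96, 120, 117, 106, 97, 98, 103, 93, 111]
t=12: [82, 38, 73, 77, 84, 75, 71, 85, 60, 55, 94, 91, 102, 101, 99, 21, 24, 59, 60, 45, 24, 6, 33, 32, 39]

Answer: u_23(12) = 32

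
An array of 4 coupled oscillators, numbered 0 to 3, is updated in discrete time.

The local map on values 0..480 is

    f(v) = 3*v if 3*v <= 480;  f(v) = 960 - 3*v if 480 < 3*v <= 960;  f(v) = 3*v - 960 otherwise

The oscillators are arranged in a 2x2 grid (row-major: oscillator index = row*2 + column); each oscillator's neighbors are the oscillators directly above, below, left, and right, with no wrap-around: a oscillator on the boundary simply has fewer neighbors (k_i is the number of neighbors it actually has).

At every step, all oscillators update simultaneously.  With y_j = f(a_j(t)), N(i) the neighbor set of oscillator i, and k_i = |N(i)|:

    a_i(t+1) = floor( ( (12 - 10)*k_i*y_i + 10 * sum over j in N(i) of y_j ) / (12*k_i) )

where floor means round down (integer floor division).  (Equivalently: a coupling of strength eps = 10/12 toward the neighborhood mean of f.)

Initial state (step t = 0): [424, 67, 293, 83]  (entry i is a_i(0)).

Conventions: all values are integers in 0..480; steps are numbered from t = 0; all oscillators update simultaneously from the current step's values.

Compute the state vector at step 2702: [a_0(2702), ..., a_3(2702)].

Answer: [448, 320, 320, 448]
Key observation: The state at step 18, [448, 320, 320, 448], reappears at step 22: the system is in a cycle of period 4 from step 18 on.  Therefore the state at step 2702 equals the state at step 18 + ((2702 - 18) mod 4) = 18, which is [448, 320, 320, 448].

Derivation:
t=0: [424, 67, 293, 83]
t=1: [169, 267, 247, 159]
t=2: [233, 414, 424, 237]
t=3: [291, 259, 264, 289]
t=4: [160, 105, 103, 161]
t=5: [340, 451, 450, 339]
t=6: [336, 114, 113, 335]
t=7: [291, 95, 95, 291]
t=8: [252, 120, 120, 252]
t=9: [334, 230, 230, 334]
t=10: [232, 80, 80, 232]
t=11: [244, 260, 260, 244]
t=12: [188, 220, 220, 188]
t=13: [316, 380, 380, 316]
t=14: [152, 40, 40, 152]
t=15: [176, 400, 400, 176]
t=16: [272, 400, 400, 272]
t=17: [224, 160, 160, 224]
t=18: [448, 320, 320, 448]
t=19: [64, 320, 320, 64]
t=20: [32, 160, 160, 32]
t=21: [416, 160, 160, 416]
t=22: [448, 320, 320, 448]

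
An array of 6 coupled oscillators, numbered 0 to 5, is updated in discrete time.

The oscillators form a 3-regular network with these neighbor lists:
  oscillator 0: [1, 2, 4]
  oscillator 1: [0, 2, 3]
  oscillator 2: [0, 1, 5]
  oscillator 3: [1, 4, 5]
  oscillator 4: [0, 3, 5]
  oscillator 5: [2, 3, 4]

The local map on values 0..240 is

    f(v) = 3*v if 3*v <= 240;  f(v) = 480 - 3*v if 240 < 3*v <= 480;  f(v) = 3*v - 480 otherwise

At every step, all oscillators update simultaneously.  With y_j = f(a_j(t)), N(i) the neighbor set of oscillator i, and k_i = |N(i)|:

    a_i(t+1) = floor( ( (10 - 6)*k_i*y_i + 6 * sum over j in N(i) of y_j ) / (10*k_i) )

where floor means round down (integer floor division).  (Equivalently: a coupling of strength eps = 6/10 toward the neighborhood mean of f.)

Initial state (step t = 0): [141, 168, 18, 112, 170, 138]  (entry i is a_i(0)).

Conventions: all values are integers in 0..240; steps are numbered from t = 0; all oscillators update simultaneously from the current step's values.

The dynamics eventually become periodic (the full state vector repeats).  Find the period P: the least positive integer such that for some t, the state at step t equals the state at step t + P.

Answer: 12
Key observation: The state at step 18, [100, 100, 100, 160, 160, 160], reappears at step 30 — and no state repeats earlier — so the cycle the system enters has period 12.

Derivation:
t=0: [141, 168, 18, 112, 170, 138]
t=1: [44, 60, 51, 81, 65, 72]
t=2: [158, 176, 166, 213, 195, 203]
t=3: [36, 55, 43, 120, 100, 108]
t=4: [138, 137, 137, 148, 148, 148]
t=5: [61, 61, 61, 42, 42, 42]
t=6: [171, 171, 171, 137, 137, 137]
t=7: [40, 40, 40, 61, 61, 61]
t=8: [132, 132, 132, 170, 170, 170]
t=9: [73, 73, 73, 40, 40, 40]
t=10: [199, 199, 199, 139, 139, 139]
t=11: [106, 106, 106, 73, 73, 73]
t=12: [173, 173, 173, 207, 207, 207]
t=13: [59, 59, 59, 120, 120, 120]
t=14: [165, 165, 165, 131, 131, 131]
t=15: [29, 29, 29, 72, 72, 72]
t=16: [112, 112, 112, 190, 190, 190]
t=17: [133, 133, 133, 100, 100, 100]
t=18: [100, 100, 100, 160, 160, 160]
t=19: [144, 144, 144, 36, 36, 36]
t=20: [60, 60, 60, 96, 96, 96]
t=21: [182, 182, 182, 189, 189, 189]
t=22: [70, 70, 70, 82, 82, 82]
t=23: [214, 214, 214, 229, 229, 229]
t=24: [171, 171, 171, 198, 198, 198]
t=25: [49, 49, 49, 97, 97, 97]
t=26: [155, 155, 155, 180, 180, 180]
t=27: [24, 24, 24, 51, 51, 51]
t=28: [88, 88, 88, 136, 136, 136]
t=29: [187, 187, 187, 100, 100, 100]
t=30: [100, 100, 100, 160, 160, 160]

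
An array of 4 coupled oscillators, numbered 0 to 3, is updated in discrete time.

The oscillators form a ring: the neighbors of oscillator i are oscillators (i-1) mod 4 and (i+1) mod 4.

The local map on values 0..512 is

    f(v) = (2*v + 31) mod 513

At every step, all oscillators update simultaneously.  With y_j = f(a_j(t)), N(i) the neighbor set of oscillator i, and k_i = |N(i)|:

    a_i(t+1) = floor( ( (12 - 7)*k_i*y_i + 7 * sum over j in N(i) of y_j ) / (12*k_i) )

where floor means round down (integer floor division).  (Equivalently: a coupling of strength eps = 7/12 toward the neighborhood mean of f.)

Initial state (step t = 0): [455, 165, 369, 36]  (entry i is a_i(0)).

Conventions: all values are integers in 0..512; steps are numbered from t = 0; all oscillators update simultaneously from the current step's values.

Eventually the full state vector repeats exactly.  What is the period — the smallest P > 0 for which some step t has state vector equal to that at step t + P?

Answer: 18
Key observation: The state at step 25, [376, 376, 371, 371], reappears at step 43 — and no state repeats earlier — so the cycle the system enters has period 18.

Derivation:
t=0: [455, 165, 369, 36]
t=1: [313, 349, 242, 242]
t=2: [123, 132, 64, 43]
t=3: [235, 250, 186, 175]
t=4: [325, 271, 284, 422]
t=5: [193, 99, 158, 224]
t=6: [380, 318, 351, 422]
t=7: [266, 209, 242, 296]
t=8: [183, 202, 163, 61]
t=9: [336, 401, 320, 283]
t=10: [197, 234, 183, 136]
t=11: [411, 447, 399, 366]
t=12: [334, 363, 324, 295]
t=13: [180, 204, 171, 147]
t=14: [385, 405, 378, 358]
t=15: [283, 300, 278, 261]
t=16: [81, 95, 76, 62]
t=17: [190, 201, 185, 174]
t=18: [408, 417, 403, 394]
t=19: [331, 338, 326, 319]
t=20: [177, 182, 172, 167]
t=21: [382, 386, 377, 373]
t=22: [279, 282, 274, 271]
t=23: [73, 75, 68, 66]
t=24: [174, 175, 169, 168]
t=25: [376, 376, 371, 371]
t=26: [267, 267, 262, 262]
t=27: [49, 49, 44, 44]
t=28: [126, 126, 121, 121]
t=29: [280, 280, 275, 275]
t=30: [75, 75, 70, 70]
t=31: [178, 178, 173, 173]
t=32: [384, 384, 379, 379]
t=33: [283, 283, 278, 278]
t=34: [81, 81, 76, 76]
t=35: [190, 190, 185, 185]
t=36: [408, 408, 403, 403]
t=37: [331, 331, 326, 326]
t=38: [177, 177, 172, 172]
t=39: [382, 382, 377, 377]
t=40: [279, 279, 274, 274]
t=41: [73, 73, 68, 68]
t=42: [174, 174, 169, 169]
t=43: [376, 376, 371, 371]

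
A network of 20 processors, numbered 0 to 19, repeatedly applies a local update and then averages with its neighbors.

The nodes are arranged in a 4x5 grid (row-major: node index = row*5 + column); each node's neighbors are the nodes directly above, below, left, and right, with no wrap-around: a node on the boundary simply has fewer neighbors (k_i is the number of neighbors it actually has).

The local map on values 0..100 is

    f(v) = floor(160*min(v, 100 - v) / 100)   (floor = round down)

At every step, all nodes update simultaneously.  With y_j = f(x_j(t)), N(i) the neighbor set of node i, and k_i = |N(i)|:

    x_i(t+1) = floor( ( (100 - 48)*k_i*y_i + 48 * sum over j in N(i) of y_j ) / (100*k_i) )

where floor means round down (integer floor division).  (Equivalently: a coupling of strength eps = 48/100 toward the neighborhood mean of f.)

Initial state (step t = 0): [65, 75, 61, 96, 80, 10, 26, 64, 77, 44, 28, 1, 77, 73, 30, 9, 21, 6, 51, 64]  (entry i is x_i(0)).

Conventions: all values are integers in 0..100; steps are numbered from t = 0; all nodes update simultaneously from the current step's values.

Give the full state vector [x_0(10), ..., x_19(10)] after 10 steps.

Simulating step by step:
t=0: [65, 75, 61, 96, 80, 10, 26, 64, 77, 44, 28, 1, 77, 73, 30, 9, 21, 6, 51, 64]
t=1: [42, 46, 48, 23, 34, 30, 35, 50, 39, 54, 27, 19, 31, 46, 52, 25, 21, 28, 58, 59]
t=2: [63, 69, 69, 49, 54, 51, 56, 70, 63, 68, 41, 37, 52, 68, 73, 39, 35, 46, 63, 68]
t=3: [61, 53, 53, 69, 68, 71, 64, 55, 58, 54, 65, 62, 67, 54, 46, 61, 60, 68, 58, 51]
t=4: [61, 70, 70, 56, 55, 51, 60, 67, 66, 68, 56, 58, 57, 69, 73, 61, 60, 55, 67, 74]
t=5: [62, 52, 52, 64, 66, 71, 62, 55, 54, 53, 69, 66, 64, 51, 44, 64, 65, 66, 52, 44]
t=6: [60, 70, 72, 62, 59, 50, 60, 69, 71, 70, 50, 54, 60, 73, 72, 54, 55, 58, 71, 71]
t=7: [64, 52, 48, 56, 59, 74, 63, 51, 47, 49, 77, 71, 61, 46, 44, 74, 71, 63, 48, 45]
t=8: [57, 70, 75, 70, 69, 45, 59, 73, 74, 74, 39, 48, 62, 71, 72, 41, 47, 60, 72, 72]
t=9: [64, 52, 43, 45, 46, 68, 62, 47, 42, 42, 66, 70, 58, 46, 43, 66, 71, 61, 47, 44]
t=10: [60, 69, 71, 70, 71, 53, 61, 70, 69, 68, 52, 52, 65, 71, 68, 52, 50, 62, 71, 70]

Answer: [60, 69, 71, 70, 71, 53, 61, 70, 69, 68, 52, 52, 65, 71, 68, 52, 50, 62, 71, 70]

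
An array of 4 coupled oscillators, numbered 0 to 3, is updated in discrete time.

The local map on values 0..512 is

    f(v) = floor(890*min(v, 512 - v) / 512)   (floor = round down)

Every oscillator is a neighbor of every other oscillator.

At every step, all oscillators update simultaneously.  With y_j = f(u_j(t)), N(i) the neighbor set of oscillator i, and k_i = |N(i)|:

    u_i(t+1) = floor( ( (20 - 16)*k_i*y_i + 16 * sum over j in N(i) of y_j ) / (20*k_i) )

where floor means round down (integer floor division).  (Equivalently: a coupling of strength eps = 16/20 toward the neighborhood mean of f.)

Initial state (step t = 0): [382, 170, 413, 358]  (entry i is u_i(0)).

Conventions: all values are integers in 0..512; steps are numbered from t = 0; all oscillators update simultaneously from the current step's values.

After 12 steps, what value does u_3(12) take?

Simulating step by step:
t=0: [382, 170, 413, 358]
t=1: [240, 236, 244, 237]
t=2: [415, 415, 414, 415]
t=3: [168, 168, 168, 168]
t=4: [292, 292, 292, 292]
t=5: [382, 382, 382, 382]
t=6: [225, 225, 225, 225]
t=7: [391, 391, 391, 391]
t=8: [210, 210, 210, 210]
t=9: [365, 365, 365, 365]
t=10: [255, 255, 255, 255]
t=11: [443, 443, 443, 443]
t=12: [119, 119, 119, 119]

Answer: u_3(12) = 119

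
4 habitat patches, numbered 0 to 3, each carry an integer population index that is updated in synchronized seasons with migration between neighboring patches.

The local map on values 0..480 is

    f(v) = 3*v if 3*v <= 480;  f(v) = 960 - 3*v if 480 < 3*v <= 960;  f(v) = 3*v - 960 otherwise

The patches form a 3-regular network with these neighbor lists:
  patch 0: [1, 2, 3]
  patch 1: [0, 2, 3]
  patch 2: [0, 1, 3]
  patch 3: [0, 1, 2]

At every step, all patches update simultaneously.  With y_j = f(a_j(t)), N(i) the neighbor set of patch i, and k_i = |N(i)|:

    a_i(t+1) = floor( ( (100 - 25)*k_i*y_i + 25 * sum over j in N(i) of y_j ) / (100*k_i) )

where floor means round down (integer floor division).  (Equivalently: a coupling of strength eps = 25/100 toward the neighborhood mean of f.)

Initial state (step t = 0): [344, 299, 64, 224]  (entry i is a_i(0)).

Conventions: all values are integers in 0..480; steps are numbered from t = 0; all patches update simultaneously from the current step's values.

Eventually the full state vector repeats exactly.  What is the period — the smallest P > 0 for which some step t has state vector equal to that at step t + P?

Simulating step by step:
t=0: [344, 299, 64, 224]
t=1: [99, 93, 179, 243]
t=2: [300, 288, 384, 256]
t=3: [85, 109, 173, 173]
t=4: [292, 340, 416, 416]
t=5: [116, 100, 252, 252]
t=6: [320, 288, 224, 224]
t=7: [56, 120, 248, 248]
t=8: [192, 320, 224, 224]
t=9: [336, 80, 272, 272]
t=10: [80, 208, 144, 144]
t=11: [280, 344, 408, 408]
t=12: [140, 108, 236, 236]
t=13: [384, 320, 272, 272]
t=14: [168, 40, 136, 136]
t=15: [420, 196, 388, 388]
t=16: [290, 338, 226, 226]
t=17: [119, 95, 247, 247]
t=18: [328, 280, 236, 236]
t=19: [70, 134, 222, 222]
t=20: [240, 368, 296, 296]
t=21: [204, 140, 92, 92]
t=22: [342, 390, 294, 294]
t=23: [80, 176, 88, 88]
t=24: [260, 388, 276, 276]
t=25: [174, 190, 142, 142]
t=26: [432, 400, 424, 424]
t=27: [324, 260, 308, 308]
t=28: [30, 142, 46, 46]
t=29: [126, 350, 158, 158]
t=30: [370, 178, 434, 434]
t=31: [205, 389, 333, 333]
t=32: [282, 190, 78, 78]
t=33: [157, 341, 237, 237]
t=34: [400, 128, 252, 252]
t=35: [246, 342, 222, 222]
t=36: [221, 117, 269, 269]
t=37: [277, 313, 181, 181]
t=38: [168, 96, 360, 360]
t=39: [386, 274, 162, 162]
t=40: [239, 199, 423, 423]
t=41: [264, 344, 308, 308]
t=42: [138, 74, 50, 50]
t=43: [354, 226, 178, 178]
t=44: [171, 291, 387, 387]
t=45: [376, 136, 212, 212]
t=46: [214, 374, 318, 318]
t=47: [253, 149, 45, 45]
t=48: [210, 374, 166, 166]
t=49: [338, 226, 426, 426]
t=50: [117, 269, 293, 293]
t=51: [289, 157, 109, 109]
t=52: [163, 415, 319, 319]
t=53: [377, 253, 65, 65]
t=54: [177, 197, 193, 193]
t=55: [416, 376, 384, 384]
t=56: [262, 182, 198, 198]
t=57: [226, 386, 354, 354]
t=58: [245, 189, 125, 125]
t=59: [264, 376, 364, 364]
t=60: [162, 162, 138, 138]
t=61: [464, 464, 424, 424]
t=62: [412, 412, 332, 332]
t=63: [236, 236, 76, 76]
t=64: [248, 248, 232, 232]
t=65: [224, 224, 256, 256]
t=66: [272, 272, 208, 208]
t=67: [176, 176, 304, 304]
t=68: [368, 368, 112, 112]
t=69: [176, 176, 304, 304]

Answer: 2
Key observation: The state at step 67, [176, 176, 304, 304], reappears at step 69 — and no state repeats earlier — so the cycle the system enters has period 2.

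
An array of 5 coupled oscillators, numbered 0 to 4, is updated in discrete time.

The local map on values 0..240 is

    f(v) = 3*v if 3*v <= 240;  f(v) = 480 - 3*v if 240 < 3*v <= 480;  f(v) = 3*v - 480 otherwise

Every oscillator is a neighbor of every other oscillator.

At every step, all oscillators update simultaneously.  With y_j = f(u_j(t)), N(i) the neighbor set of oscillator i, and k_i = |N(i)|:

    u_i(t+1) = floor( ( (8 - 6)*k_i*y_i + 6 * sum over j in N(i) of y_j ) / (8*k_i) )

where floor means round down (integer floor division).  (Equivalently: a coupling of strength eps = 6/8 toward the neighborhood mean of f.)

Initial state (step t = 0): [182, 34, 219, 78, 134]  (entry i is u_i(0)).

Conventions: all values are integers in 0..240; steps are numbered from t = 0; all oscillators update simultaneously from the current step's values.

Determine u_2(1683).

Answer: u_2(1683) = 60
Key observation: The state at step 4, [180, 180, 180, 180, 180], reappears at step 6: the system is in a cycle of period 2 from step 4 on.  Therefore the state at step 1683 equals the state at step 4 + ((1683 - 4) mod 2) = 5, which is [60, 60, 60, 60, 60].

Derivation:
t=0: [182, 34, 219, 78, 134]
t=1: [127, 129, 134, 137, 128]
t=2: [87, 87, 86, 85, 87]
t=3: [220, 220, 220, 221, 220]
t=4: [180, 180, 180, 180, 180]
t=5: [60, 60, 60, 60, 60]
t=6: [180, 180, 180, 180, 180]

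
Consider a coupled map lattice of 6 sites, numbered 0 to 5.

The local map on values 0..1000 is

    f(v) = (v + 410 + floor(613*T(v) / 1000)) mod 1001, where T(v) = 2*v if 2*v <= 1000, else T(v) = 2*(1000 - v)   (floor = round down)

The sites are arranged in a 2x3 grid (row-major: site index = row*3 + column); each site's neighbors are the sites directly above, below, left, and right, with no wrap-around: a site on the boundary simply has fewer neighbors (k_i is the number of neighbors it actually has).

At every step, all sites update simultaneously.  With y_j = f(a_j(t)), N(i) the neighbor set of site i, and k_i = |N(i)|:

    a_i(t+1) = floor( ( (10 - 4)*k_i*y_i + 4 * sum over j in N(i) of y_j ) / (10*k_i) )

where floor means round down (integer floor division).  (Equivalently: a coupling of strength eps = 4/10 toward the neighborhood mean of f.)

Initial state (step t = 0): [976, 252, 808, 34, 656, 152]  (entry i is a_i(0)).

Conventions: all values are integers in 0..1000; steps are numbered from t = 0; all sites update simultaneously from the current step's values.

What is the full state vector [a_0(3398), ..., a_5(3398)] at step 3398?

Simulating step by step:
t=0: [976, 252, 808, 34, 656, 152]
t=1: [539, 762, 614, 471, 585, 636]
t=2: [491, 478, 488, 477, 489, 494]
t=3: [489, 482, 493, 481, 491, 503]
t=4: [490, 489, 504, 487, 498, 514]
t=5: [497, 503, 515, 499, 511, 518]
t=6: [517, 519, 518, 518, 519, 517]
t=7: [517, 517, 517, 517, 517, 517]
t=8: [518, 518, 518, 518, 518, 518]
t=9: [517, 517, 517, 517, 517, 517]

Answer: [518, 518, 518, 518, 518, 518]
Key observation: The state at step 7, [517, 517, 517, 517, 517, 517], reappears at step 9: the system is in a cycle of period 2 from step 7 on.  Therefore the state at step 3398 equals the state at step 7 + ((3398 - 7) mod 2) = 8, which is [518, 518, 518, 518, 518, 518].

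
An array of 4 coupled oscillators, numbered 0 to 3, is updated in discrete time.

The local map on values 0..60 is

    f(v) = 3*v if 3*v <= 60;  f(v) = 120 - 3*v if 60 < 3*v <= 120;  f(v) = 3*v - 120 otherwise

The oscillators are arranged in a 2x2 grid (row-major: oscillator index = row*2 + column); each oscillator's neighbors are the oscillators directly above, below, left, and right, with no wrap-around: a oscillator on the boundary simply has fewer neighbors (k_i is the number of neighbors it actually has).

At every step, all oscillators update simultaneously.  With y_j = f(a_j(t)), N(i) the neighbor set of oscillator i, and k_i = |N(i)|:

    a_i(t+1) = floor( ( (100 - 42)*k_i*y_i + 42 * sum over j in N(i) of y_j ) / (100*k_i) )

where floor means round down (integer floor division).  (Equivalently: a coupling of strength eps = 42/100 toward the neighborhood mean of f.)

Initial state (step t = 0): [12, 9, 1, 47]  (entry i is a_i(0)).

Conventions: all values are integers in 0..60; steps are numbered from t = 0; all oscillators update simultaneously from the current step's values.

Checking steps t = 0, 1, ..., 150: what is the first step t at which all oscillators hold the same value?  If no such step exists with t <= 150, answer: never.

Simulating step by step:
t=0: [12, 9, 1, 47]  (not all equal)
t=1: [27, 27, 13, 18]  (not all equal)
t=2: [39, 42, 42, 47]  (not all equal)
t=3: [4, 8, 8, 14]  (not all equal)
t=4: [17, 25, 25, 34]  (not all equal)
t=5: [48, 40, 40, 29]  (not all equal)
t=6: [13, 11, 11, 19]  (not all equal)
t=7: [36, 39, 39, 46]  (not all equal)
t=8: [8, 8, 8, 11]  (not all equal)
t=9: [24, 25, 25, 29]  (not all equal)
t=10: [46, 43, 43, 38]  (not all equal)
t=11: [14, 10, 10, 7]  (not all equal)
t=12: [36, 30, 30, 24]  (not all equal)
t=13: [19, 30, 30, 40]  (not all equal)
t=14: [45, 29, 29, 12]  (not all equal)
t=15: [22, 29, 29, 34]  (not all equal)
t=16: [45, 34, 34, 24]  (not all equal)
t=17: [16, 23, 23, 35]  (not all equal)
t=18: [49, 42, 42, 30]  (not all equal)
t=19: [18, 15, 15, 19]  (not all equal)
t=20: [50, 49, 49, 51]  (not all equal)
t=21: [28, 28, 28, 30]  (not all equal)
t=22: [36, 34, 34, 32]  (not all equal)
t=23: [14, 18, 18, 21]  (not all equal)
t=24: [47, 52, 52, 55]  (not all equal)
t=25: [27, 34, 34, 41]  (not all equal)
t=26: [30, 19, 19, 9]  (not all equal)
t=27: [41, 45, 45, 39]  (not all equal)
t=28: [8, 9, 9, 8]  (not all equal)
t=29: [25, 25, 25, 25]  (all equal)

Answer: 29
Key observation: Synchronization is absorbing here: once all oscillators are equal they stay equal, and step 29 is the first all-equal step.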